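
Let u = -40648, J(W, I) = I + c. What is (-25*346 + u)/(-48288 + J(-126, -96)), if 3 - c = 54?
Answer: 49298/48435 ≈ 1.0178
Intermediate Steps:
c = -51 (c = 3 - 1*54 = 3 - 54 = -51)
J(W, I) = -51 + I (J(W, I) = I - 51 = -51 + I)
(-25*346 + u)/(-48288 + J(-126, -96)) = (-25*346 - 40648)/(-48288 + (-51 - 96)) = (-8650 - 40648)/(-48288 - 147) = -49298/(-48435) = -49298*(-1/48435) = 49298/48435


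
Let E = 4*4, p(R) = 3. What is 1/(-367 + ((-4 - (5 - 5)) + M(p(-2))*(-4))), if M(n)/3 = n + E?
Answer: -1/599 ≈ -0.0016694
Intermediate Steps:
E = 16
M(n) = 48 + 3*n (M(n) = 3*(n + 16) = 3*(16 + n) = 48 + 3*n)
1/(-367 + ((-4 - (5 - 5)) + M(p(-2))*(-4))) = 1/(-367 + ((-4 - (5 - 5)) + (48 + 3*3)*(-4))) = 1/(-367 + ((-4 - 1*0) + (48 + 9)*(-4))) = 1/(-367 + ((-4 + 0) + 57*(-4))) = 1/(-367 + (-4 - 228)) = 1/(-367 - 232) = 1/(-599) = -1/599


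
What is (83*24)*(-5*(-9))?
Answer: 89640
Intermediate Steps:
(83*24)*(-5*(-9)) = 1992*45 = 89640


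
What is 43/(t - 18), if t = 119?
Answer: 43/101 ≈ 0.42574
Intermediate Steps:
43/(t - 18) = 43/(119 - 18) = 43/101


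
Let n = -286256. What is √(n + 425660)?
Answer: 2*√34851 ≈ 373.37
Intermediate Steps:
√(n + 425660) = √(-286256 + 425660) = √139404 = 2*√34851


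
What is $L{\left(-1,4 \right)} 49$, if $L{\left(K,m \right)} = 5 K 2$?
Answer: $-490$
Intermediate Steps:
$L{\left(K,m \right)} = 10 K$
$L{\left(-1,4 \right)} 49 = 10 \left(-1\right) 49 = \left(-10\right) 49 = -490$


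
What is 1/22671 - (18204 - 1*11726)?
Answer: -146862737/22671 ≈ -6478.0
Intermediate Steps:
1/22671 - (18204 - 1*11726) = 1/22671 - (18204 - 11726) = 1/22671 - 1*6478 = 1/22671 - 6478 = -146862737/22671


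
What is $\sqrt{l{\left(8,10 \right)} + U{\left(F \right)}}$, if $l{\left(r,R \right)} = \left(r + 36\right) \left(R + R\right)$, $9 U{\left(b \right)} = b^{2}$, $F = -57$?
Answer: $\sqrt{1241} \approx 35.228$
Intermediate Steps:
$U{\left(b \right)} = \frac{b^{2}}{9}$
$l{\left(r,R \right)} = 2 R \left(36 + r\right)$ ($l{\left(r,R \right)} = \left(36 + r\right) 2 R = 2 R \left(36 + r\right)$)
$\sqrt{l{\left(8,10 \right)} + U{\left(F \right)}} = \sqrt{2 \cdot 10 \left(36 + 8\right) + \frac{\left(-57\right)^{2}}{9}} = \sqrt{2 \cdot 10 \cdot 44 + \frac{1}{9} \cdot 3249} = \sqrt{880 + 361} = \sqrt{1241}$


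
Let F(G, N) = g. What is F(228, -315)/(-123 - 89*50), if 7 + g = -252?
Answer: 259/4573 ≈ 0.056637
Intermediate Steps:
g = -259 (g = -7 - 252 = -259)
F(G, N) = -259
F(228, -315)/(-123 - 89*50) = -259/(-123 - 89*50) = -259/(-123 - 4450) = -259/(-4573) = -259*(-1/4573) = 259/4573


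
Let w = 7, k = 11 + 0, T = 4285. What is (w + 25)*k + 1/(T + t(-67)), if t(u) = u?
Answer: 1484737/4218 ≈ 352.00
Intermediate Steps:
k = 11
(w + 25)*k + 1/(T + t(-67)) = (7 + 25)*11 + 1/(4285 - 67) = 32*11 + 1/4218 = 352 + 1/4218 = 1484737/4218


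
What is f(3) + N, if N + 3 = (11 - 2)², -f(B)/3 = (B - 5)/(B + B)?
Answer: 79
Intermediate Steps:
f(B) = -3*(-5 + B)/(2*B) (f(B) = -3*(B - 5)/(B + B) = -3*(-5 + B)/(2*B))
N = 78 (N = -3 + (11 - 2)² = -3 + 9² = -3 + 81 = 78)
f(3) + N = (3/2)*(5 - 1*3)/3 + 78 = (3/2)*(⅓)*(5 - 3) + 78 = (3/2)*(⅓)*2 + 78 = 1 + 78 = 79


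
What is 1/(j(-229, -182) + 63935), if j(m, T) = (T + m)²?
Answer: 1/232856 ≈ 4.2945e-6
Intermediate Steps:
1/(j(-229, -182) + 63935) = 1/((-182 - 229)² + 63935) = 1/((-411)² + 63935) = 1/(168921 + 63935) = 1/232856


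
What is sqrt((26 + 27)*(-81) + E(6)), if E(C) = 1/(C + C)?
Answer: I*sqrt(154545)/6 ≈ 65.52*I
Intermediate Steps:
E(C) = 1/(2*C)
sqrt((26 + 27)*(-81) + E(6)) = sqrt((26 + 27)*(-81) + (1/2)/6) = sqrt(53*(-81) + (1/2)*(1/6)) = sqrt(-4293 + 1/12) = sqrt(-51515/12) = I*sqrt(154545)/6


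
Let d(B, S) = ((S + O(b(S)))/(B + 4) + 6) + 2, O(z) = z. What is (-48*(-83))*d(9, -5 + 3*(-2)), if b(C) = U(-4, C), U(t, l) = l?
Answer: 326688/13 ≈ 25130.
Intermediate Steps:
b(C) = C
d(B, S) = 8 + 2*S/(4 + B) (d(B, S) = ((S + S)/(B + 4) + 6) + 2 = ((2*S)/(4 + B) + 6) + 2 = (2*S/(4 + B) + 6) + 2 = (6 + 2*S/(4 + B)) + 2 = 8 + 2*S/(4 + B))
(-48*(-83))*d(9, -5 + 3*(-2)) = (-48*(-83))*(2*(16 + (-5 + 3*(-2)) + 4*9)/(4 + 9)) = 3984*(2*(16 + (-5 - 6) + 36)/13) = 3984*(2*(1/13)*(16 - 11 + 36)) = 3984*(2*(1/13)*41) = 3984*(82/13) = 326688/13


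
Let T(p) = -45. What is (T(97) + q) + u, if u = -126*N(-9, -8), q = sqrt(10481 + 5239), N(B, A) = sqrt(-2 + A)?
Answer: -45 + 2*sqrt(3930) - 126*I*sqrt(10) ≈ 80.379 - 398.45*I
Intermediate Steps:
q = 2*sqrt(3930) (q = sqrt(15720) = 2*sqrt(3930) ≈ 125.38)
u = -126*I*sqrt(10) (u = -126*sqrt(-2 - 8) = -126*I*sqrt(10) ≈ -398.45*I)
(T(97) + q) + u = (-45 + 2*sqrt(3930)) - 126*I*sqrt(10) = -45 + 2*sqrt(3930) - 126*I*sqrt(10)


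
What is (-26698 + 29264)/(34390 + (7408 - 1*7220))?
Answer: 1283/17289 ≈ 0.074209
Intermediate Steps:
(-26698 + 29264)/(34390 + (7408 - 1*7220)) = 2566/(34390 + (7408 - 7220)) = 2566/(34390 + 188) = 2566/34578 = 2566*(1/34578) = 1283/17289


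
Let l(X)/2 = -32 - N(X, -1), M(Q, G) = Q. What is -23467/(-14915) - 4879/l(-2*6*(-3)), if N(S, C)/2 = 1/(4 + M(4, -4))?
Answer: 148567813/1924035 ≈ 77.217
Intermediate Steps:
N(S, C) = ¼ (N(S, C) = 2/(4 + 4) = 2/8 = 2*(⅛) = ¼)
l(X) = -129/2 (l(X) = 2*(-32 - 1*¼) = 2*(-32 - ¼) = 2*(-129/4) = -129/2)
-23467/(-14915) - 4879/l(-2*6*(-3)) = -23467/(-14915) - 4879/(-129/2) = -23467*(-1/14915) - 4879*(-2/129) = 23467/14915 + 9758/129 = 148567813/1924035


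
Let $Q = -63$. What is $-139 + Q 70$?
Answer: $-4549$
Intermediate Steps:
$-139 + Q 70 = -139 - 4410 = -4549$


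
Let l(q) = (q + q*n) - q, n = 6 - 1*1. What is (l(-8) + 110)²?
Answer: 4900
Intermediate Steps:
n = 5 (n = 6 - 1 = 5)
l(q) = 5*q (l(q) = (q + q*5) - q = (q + 5*q) - q = 6*q - q = 5*q)
(l(-8) + 110)² = (5*(-8) + 110)² = (-40 + 110)² = 70² = 4900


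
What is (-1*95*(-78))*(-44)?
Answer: -326040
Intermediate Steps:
(-1*95*(-78))*(-44) = -95*(-78)*(-44) = 7410*(-44) = -326040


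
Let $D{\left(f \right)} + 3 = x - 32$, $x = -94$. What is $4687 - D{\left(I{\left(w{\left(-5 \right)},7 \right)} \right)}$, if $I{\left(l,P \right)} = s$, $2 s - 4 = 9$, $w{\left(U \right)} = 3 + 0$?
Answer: $4816$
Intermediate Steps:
$w{\left(U \right)} = 3$
$s = \frac{13}{2}$ ($s = 2 + \frac{1}{2} \cdot 9 = 2 + \frac{9}{2} = \frac{13}{2} \approx 6.5$)
$I{\left(l,P \right)} = \frac{13}{2}$
$D{\left(f \right)} = -129$ ($D{\left(f \right)} = -3 - 126 = -129$)
$4687 - D{\left(I{\left(w{\left(-5 \right)},7 \right)} \right)} = 4687 - -129 = 4687 + 129 = 4816$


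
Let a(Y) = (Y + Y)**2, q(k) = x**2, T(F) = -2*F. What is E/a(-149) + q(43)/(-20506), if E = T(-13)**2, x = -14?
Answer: -442941/227626853 ≈ -0.0019459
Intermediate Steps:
q(k) = 196 (q(k) = (-14)**2 = 196)
a(Y) = 4*Y**2 (a(Y) = (2*Y)**2 = 4*Y**2)
E = 676 (E = (-2*(-13))**2 = 26**2 = 676)
E/a(-149) + q(43)/(-20506) = 676/((4*(-149)**2)) + 196/(-20506) = 676/((4*22201)) + 196*(-1/20506) = 676/88804 - 98/10253 = 676*(1/88804) - 98/10253 = 169/22201 - 98/10253 = -442941/227626853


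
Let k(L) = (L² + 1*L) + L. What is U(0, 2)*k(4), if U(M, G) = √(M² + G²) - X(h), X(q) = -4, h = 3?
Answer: 144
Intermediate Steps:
k(L) = L² + 2*L (k(L) = (L² + L) + L = (L + L²) + L = L² + 2*L)
U(M, G) = 4 + √(G² + M²) (U(M, G) = √(M² + G²) - 1*(-4) = √(G² + M²) + 4 = 4 + √(G² + M²))
U(0, 2)*k(4) = (4 + √(2² + 0²))*(4*(2 + 4)) = (4 + √(4 + 0))*(4*6) = (4 + √4)*24 = (4 + 2)*24 = 6*24 = 144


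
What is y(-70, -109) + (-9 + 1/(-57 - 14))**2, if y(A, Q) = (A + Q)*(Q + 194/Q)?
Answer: 10940389825/549469 ≈ 19911.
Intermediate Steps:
y(-70, -109) + (-9 + 1/(-57 - 14))**2 = (194 + (-109)**2 - 70*(-109) + 194*(-70)/(-109)) + (-9 + 1/(-57 - 14))**2 = (194 + 11881 + 7630 + 194*(-70)*(-1/109)) + (-9 + 1/(-71))**2 = (194 + 11881 + 7630 + 13580/109) + (-9 - 1/71)**2 = 2161425/109 + (-640/71)**2 = 2161425/109 + 409600/5041 = 10940389825/549469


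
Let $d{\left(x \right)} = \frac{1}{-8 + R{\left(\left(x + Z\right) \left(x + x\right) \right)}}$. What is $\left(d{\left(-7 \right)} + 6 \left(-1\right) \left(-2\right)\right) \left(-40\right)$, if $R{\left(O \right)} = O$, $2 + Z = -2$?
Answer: $- \frac{35060}{73} \approx -480.27$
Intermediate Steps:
$Z = -4$ ($Z = -2 - 2 = -4$)
$d{\left(x \right)} = \frac{1}{-8 + 2 x \left(-4 + x\right)}$ ($d{\left(x \right)} = \frac{1}{-8 + \left(x - 4\right) \left(x + x\right)} = \frac{1}{-8 + \left(-4 + x\right) 2 x} = \frac{1}{-8 + 2 x \left(-4 + x\right)}$)
$\left(d{\left(-7 \right)} + 6 \left(-1\right) \left(-2\right)\right) \left(-40\right) = \left(\frac{1}{2 \left(-4 - 7 \left(-4 - 7\right)\right)} + 6 \left(-1\right) \left(-2\right)\right) \left(-40\right) = \left(\frac{1}{2 \left(-4 - -77\right)} - -12\right) \left(-40\right) = \left(\frac{1}{2 \left(-4 + 77\right)} + 12\right) \left(-40\right) = \left(\frac{1}{2 \cdot 73} + 12\right) \left(-40\right) = \left(\frac{1}{2} \cdot \frac{1}{73} + 12\right) \left(-40\right) = \left(\frac{1}{146} + 12\right) \left(-40\right) = \frac{1753}{146} \left(-40\right) = - \frac{35060}{73}$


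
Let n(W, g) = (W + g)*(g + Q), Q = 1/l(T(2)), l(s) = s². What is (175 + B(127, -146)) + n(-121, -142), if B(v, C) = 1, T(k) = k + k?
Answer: 600089/16 ≈ 37506.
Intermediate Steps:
T(k) = 2*k
Q = 1/16 (Q = 1/((2*2)²) = 1/(4²) = 1/16 ≈ 0.062500)
n(W, g) = (1/16 + g)*(W + g) (n(W, g) = (W + g)*(g + 1/16) = (W + g)*(1/16 + g) = (1/16 + g)*(W + g))
(175 + B(127, -146)) + n(-121, -142) = (175 + 1) + ((-142)² + (1/16)*(-121) + (1/16)*(-142) - 121*(-142)) = 176 + (20164 - 121/16 - 71/8 + 17182) = 176 + 597273/16 = 600089/16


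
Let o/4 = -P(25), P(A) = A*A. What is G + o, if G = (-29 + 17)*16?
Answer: -2692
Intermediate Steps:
P(A) = A**2
o = -2500 (o = 4*(-1*25**2) = 4*(-1*625) = 4*(-625) = -2500)
G = -192 (G = -12*16 = -192)
G + o = -192 - 2500 = -2692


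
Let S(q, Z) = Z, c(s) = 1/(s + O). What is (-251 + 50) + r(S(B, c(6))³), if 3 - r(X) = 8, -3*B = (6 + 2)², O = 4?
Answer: -206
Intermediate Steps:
c(s) = 1/(4 + s) (c(s) = 1/(s + 4) = 1/(4 + s))
B = -64/3 (B = -(6 + 2)²/3 = -⅓*8² = -⅓*64 = -64/3 ≈ -21.333)
r(X) = -5 (r(X) = 3 - 1*8 = 3 - 8 = -5)
(-251 + 50) + r(S(B, c(6))³) = (-251 + 50) - 5 = -201 - 5 = -206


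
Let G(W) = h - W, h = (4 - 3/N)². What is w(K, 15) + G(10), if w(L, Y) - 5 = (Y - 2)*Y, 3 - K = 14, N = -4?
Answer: 3401/16 ≈ 212.56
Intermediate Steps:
K = -11 (K = 3 - 1*14 = 3 - 14 = -11)
w(L, Y) = 5 + Y*(-2 + Y) (w(L, Y) = 5 + (Y - 2)*Y = 5 + (-2 + Y)*Y = 5 + Y*(-2 + Y))
h = 361/16 (h = (4 - 3/(-4))² = (4 - 3*(-¼))² = (4 + ¾)² = (19/4)² = 361/16 ≈ 22.563)
G(W) = 361/16 - W
w(K, 15) + G(10) = (5 + 15² - 2*15) + (361/16 - 1*10) = (5 + 225 - 30) + (361/16 - 10) = 200 + 201/16 = 3401/16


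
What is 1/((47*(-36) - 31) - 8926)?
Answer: -1/10649 ≈ -9.3905e-5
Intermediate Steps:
1/((47*(-36) - 31) - 8926) = 1/((-1692 - 31) - 8926) = 1/(-1723 - 8926) = 1/(-10649) = -1/10649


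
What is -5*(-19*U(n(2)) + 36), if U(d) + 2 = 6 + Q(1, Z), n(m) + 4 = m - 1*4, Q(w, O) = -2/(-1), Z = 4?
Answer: 390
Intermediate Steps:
Q(w, O) = 2 (Q(w, O) = -2*(-1) = 2)
n(m) = -8 + m (n(m) = -4 + (m - 1*4) = -4 + (m - 4) = -4 + (-4 + m) = -8 + m)
U(d) = 6 (U(d) = -2 + (6 + 2) = -2 + 8 = 6)
-5*(-19*U(n(2)) + 36) = -5*(-19*6 + 36) = -5*(-114 + 36) = -5*(-78) = 390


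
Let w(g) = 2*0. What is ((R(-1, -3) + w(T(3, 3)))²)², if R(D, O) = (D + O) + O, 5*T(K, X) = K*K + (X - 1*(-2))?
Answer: 2401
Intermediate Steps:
T(K, X) = ⅖ + X/5 + K²/5 (T(K, X) = (K*K + (X - 1*(-2)))/5 = (K² + (X + 2))/5 = (K² + (2 + X))/5 = (2 + X + K²)/5 = ⅖ + X/5 + K²/5)
R(D, O) = D + 2*O
w(g) = 0
((R(-1, -3) + w(T(3, 3)))²)² = (((-1 + 2*(-3)) + 0)²)² = (((-1 - 6) + 0)²)² = ((-7 + 0)²)² = ((-7)²)² = 49² = 2401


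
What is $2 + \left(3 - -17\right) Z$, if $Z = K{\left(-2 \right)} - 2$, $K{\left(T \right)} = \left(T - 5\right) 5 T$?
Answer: $1362$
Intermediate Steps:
$K{\left(T \right)} = T \left(-25 + 5 T\right)$ ($K{\left(T \right)} = \left(-5 + T\right) 5 T = \left(-25 + 5 T\right) T = T \left(-25 + 5 T\right)$)
$Z = 68$ ($Z = 5 \left(-2\right) \left(-5 - 2\right) - 2 = 5 \left(-2\right) \left(-7\right) - 2 = 70 - 2 = 68$)
$2 + \left(3 - -17\right) Z = 2 + \left(3 - -17\right) 68 = 2 + \left(3 + 17\right) 68 = 2 + 20 \cdot 68 = 2 + 1360 = 1362$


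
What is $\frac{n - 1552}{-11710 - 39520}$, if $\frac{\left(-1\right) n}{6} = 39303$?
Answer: $\frac{23737}{5123} \approx 4.6334$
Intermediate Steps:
$n = -235818$ ($n = \left(-6\right) 39303 = -235818$)
$\frac{n - 1552}{-11710 - 39520} = \frac{-235818 - 1552}{-11710 - 39520} = - \frac{237370}{-51230} = \left(-237370\right) \left(- \frac{1}{51230}\right) = \frac{23737}{5123}$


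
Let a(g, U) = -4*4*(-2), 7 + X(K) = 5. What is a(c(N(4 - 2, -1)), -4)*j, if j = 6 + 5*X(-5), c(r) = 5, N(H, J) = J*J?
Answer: -128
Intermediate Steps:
X(K) = -2 (X(K) = -7 + 5 = -2)
N(H, J) = J**2
j = -4 (j = 6 + 5*(-2) = 6 - 10 = -4)
a(g, U) = 32 (a(g, U) = -16*(-2) = 32)
a(c(N(4 - 2, -1)), -4)*j = 32*(-4) = -128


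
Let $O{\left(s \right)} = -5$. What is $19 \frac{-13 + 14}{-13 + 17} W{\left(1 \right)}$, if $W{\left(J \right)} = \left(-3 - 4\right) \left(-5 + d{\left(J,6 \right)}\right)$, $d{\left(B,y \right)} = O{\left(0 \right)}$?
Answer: $\frac{665}{2} \approx 332.5$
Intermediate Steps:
$d{\left(B,y \right)} = -5$
$W{\left(J \right)} = 70$ ($W{\left(J \right)} = \left(-3 - 4\right) \left(-5 - 5\right) = \left(-7\right) \left(-10\right) = 70$)
$19 \frac{-13 + 14}{-13 + 17} W{\left(1 \right)} = 19 \frac{-13 + 14}{-13 + 17} \cdot 70 = 19 \cdot 1 \cdot \frac{1}{4} \cdot 70 = 19 \cdot \frac{1}{4} \cdot 70 = \frac{19}{4} \cdot 70 = \frac{665}{2}$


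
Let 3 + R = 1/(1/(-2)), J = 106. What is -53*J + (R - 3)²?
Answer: -5554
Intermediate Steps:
R = -5 (R = -3 + 1/(1/(-2)) = -3 + 1/(-½) = -3 - 2 = -5)
-53*J + (R - 3)² = -53*106 + (-5 - 3)² = -5618 + (-8)² = -5618 + 64 = -5554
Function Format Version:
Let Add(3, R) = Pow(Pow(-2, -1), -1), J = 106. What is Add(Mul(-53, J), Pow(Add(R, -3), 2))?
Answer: -5554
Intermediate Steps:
R = -5 (R = Add(-3, Pow(Pow(-2, -1), -1)) = Add(-3, Pow(Rational(-1, 2), -1)) = Add(-3, -2) = -5)
Add(Mul(-53, J), Pow(Add(R, -3), 2)) = Add(Mul(-53, 106), Pow(Add(-5, -3), 2)) = Add(-5618, Pow(-8, 2)) = Add(-5618, 64) = -5554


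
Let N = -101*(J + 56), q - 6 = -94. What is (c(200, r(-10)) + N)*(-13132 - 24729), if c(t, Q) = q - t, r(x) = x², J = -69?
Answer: -38807525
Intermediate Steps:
q = -88 (q = 6 - 94 = -88)
N = 1313 (N = -101*(-69 + 56) = -101*(-13) = 1313)
c(t, Q) = -88 - t
(c(200, r(-10)) + N)*(-13132 - 24729) = ((-88 - 1*200) + 1313)*(-13132 - 24729) = ((-88 - 200) + 1313)*(-37861) = (-288 + 1313)*(-37861) = 1025*(-37861) = -38807525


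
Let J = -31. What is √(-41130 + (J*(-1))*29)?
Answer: I*√40231 ≈ 200.58*I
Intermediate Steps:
√(-41130 + (J*(-1))*29) = √(-41130 - 31*(-1)*29) = √(-41130 + 31*29) = √(-41130 + 899) = √(-40231) = I*√40231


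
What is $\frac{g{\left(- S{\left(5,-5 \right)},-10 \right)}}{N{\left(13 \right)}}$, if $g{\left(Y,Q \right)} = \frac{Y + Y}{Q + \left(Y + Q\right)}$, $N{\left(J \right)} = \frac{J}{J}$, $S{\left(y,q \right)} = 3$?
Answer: $\frac{6}{23} \approx 0.26087$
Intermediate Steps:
$N{\left(J \right)} = 1$
$g{\left(Y,Q \right)} = \frac{2 Y}{Y + 2 Q}$ ($g{\left(Y,Q \right)} = \frac{2 Y}{Q + \left(Q + Y\right)} = \frac{2 Y}{Y + 2 Q}$)
$\frac{g{\left(- S{\left(5,-5 \right)},-10 \right)}}{N{\left(13 \right)}} = \frac{2 \left(\left(-1\right) 3\right) \frac{1}{\left(-1\right) 3 + 2 \left(-10\right)}}{1} = 2 \left(-3\right) \frac{1}{-3 - 20} \cdot 1 = 2 \left(-3\right) \frac{1}{-23} \cdot 1 = 2 \left(-3\right) \left(- \frac{1}{23}\right) 1 = \frac{6}{23} \cdot 1 = \frac{6}{23}$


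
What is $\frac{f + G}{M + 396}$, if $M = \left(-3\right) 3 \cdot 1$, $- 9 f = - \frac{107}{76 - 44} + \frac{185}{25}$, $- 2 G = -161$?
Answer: $\frac{115271}{557280} \approx 0.20685$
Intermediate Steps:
$G = \frac{161}{2}$ ($G = \left(- \frac{1}{2}\right) \left(-161\right) = \frac{161}{2} \approx 80.5$)
$f = - \frac{649}{1440}$ ($f = - \frac{- \frac{107}{76 - 44} + \frac{185}{25}}{9} = - \frac{- \frac{107}{76 - 44} + 185 \cdot \frac{1}{25}}{9} = - \frac{- \frac{107}{32} + \frac{37}{5}}{9} = \left(- \frac{1}{9}\right) \frac{649}{160} = - \frac{649}{1440} \approx -0.45069$)
$M = -9$ ($M = \left(-9\right) 1 = -9$)
$\frac{f + G}{M + 396} = \frac{- \frac{649}{1440} + \frac{161}{2}}{-9 + 396} = \frac{115271}{1440 \cdot 387} = \frac{115271}{1440} \cdot \frac{1}{387} = \frac{115271}{557280}$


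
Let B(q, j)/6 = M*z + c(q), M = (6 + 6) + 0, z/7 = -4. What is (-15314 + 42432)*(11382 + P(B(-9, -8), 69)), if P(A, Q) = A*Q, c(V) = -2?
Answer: -3486018900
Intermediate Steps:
z = -28 (z = 7*(-4) = -28)
M = 12 (M = 12 + 0 = 12)
B(q, j) = -2028 (B(q, j) = 6*(12*(-28) - 2) = 6*(-336 - 2) = 6*(-338) = -2028)
(-15314 + 42432)*(11382 + P(B(-9, -8), 69)) = (-15314 + 42432)*(11382 - 2028*69) = 27118*(11382 - 139932) = 27118*(-128550) = -3486018900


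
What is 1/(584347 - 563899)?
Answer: 1/20448 ≈ 4.8905e-5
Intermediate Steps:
1/(584347 - 563899) = 1/20448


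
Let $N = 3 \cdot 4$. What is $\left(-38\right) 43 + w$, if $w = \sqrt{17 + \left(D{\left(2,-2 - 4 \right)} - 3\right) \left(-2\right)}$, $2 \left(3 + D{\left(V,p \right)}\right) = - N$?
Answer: $-1634 + \sqrt{41} \approx -1627.6$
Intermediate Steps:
$N = 12$
$D{\left(V,p \right)} = -9$ ($D{\left(V,p \right)} = -3 + \frac{\left(-1\right) 12}{2} = -3 + \frac{1}{2} \left(-12\right) = -3 - 6 = -9$)
$w = \sqrt{41}$ ($w = \sqrt{17 + \left(-9 - 3\right) \left(-2\right)} = \sqrt{17 - -24} = \sqrt{17 + 24} = \sqrt{41} \approx 6.4031$)
$\left(-38\right) 43 + w = \left(-38\right) 43 + \sqrt{41} = -1634 + \sqrt{41}$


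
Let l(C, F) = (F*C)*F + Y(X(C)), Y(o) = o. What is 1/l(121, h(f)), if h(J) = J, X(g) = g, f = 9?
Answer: 1/9922 ≈ 0.00010079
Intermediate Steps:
l(C, F) = C + C*F**2 (l(C, F) = (F*C)*F + C = (C*F)*F + C = C*F**2 + C = C + C*F**2)
1/l(121, h(f)) = 1/(121*(1 + 9**2)) = 1/(121*(1 + 81)) = 1/(121*82) = 1/9922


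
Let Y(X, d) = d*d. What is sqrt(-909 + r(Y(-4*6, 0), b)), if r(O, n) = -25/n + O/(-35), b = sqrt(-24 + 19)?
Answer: sqrt(-909 + 5*I*sqrt(5)) ≈ 0.1854 + 30.15*I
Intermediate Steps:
b = I*sqrt(5) (b = sqrt(-5) = I*sqrt(5) ≈ 2.2361*I)
Y(X, d) = d**2
r(O, n) = -25/n - O/35 (r(O, n) = -25/n + O*(-1/35) = -25/n - O/35)
sqrt(-909 + r(Y(-4*6, 0), b)) = sqrt(-909 + (-25*(-I*sqrt(5)/5) - 1/35*0**2)) = sqrt(-909 + (-(-5)*I*sqrt(5) - 1/35*0)) = sqrt(-909 + (5*I*sqrt(5) + 0)) = sqrt(-909 + 5*I*sqrt(5))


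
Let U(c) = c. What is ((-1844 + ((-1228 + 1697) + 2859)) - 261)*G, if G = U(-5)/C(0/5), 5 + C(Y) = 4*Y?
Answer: 1223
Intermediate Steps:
C(Y) = -5 + 4*Y
G = 1 (G = -5/(-5 + 4*(0/5)) = -5/(-5 + 4*(0*(⅕))) = -5/(-5 + 4*0) = -5/(-5 + 0) = -5/(-5) = -5*(-⅕) = 1)
((-1844 + ((-1228 + 1697) + 2859)) - 261)*G = ((-1844 + ((-1228 + 1697) + 2859)) - 261)*1 = ((-1844 + (469 + 2859)) - 261)*1 = ((-1844 + 3328) - 261)*1 = (1484 - 261)*1 = 1223*1 = 1223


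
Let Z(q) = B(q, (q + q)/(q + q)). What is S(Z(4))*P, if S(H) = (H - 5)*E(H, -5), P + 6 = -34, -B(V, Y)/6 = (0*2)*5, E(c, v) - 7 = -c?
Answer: 1400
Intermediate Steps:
E(c, v) = 7 - c
B(V, Y) = 0 (B(V, Y) = -6*0*2*5 = -0*5 = -6*0 = 0)
Z(q) = 0
P = -40 (P = -6 - 34 = -40)
S(H) = (-5 + H)*(7 - H) (S(H) = (H - 5)*(7 - H) = (-5 + H)*(7 - H))
S(Z(4))*P = -(-7 + 0)*(-5 + 0)*(-40) = -1*(-7)*(-5)*(-40) = -35*(-40) = 1400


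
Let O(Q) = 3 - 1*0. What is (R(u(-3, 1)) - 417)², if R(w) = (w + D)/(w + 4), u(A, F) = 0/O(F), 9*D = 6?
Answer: 6255001/36 ≈ 1.7375e+5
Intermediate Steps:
D = ⅔ (D = (⅑)*6 = ⅔ ≈ 0.66667)
O(Q) = 3 (O(Q) = 3 + 0 = 3)
u(A, F) = 0 (u(A, F) = 0/3 = 0*(⅓) = 0)
R(w) = (⅔ + w)/(4 + w) (R(w) = (w + ⅔)/(w + 4) = (⅔ + w)/(4 + w))
(R(u(-3, 1)) - 417)² = ((⅔ + 0)/(4 + 0) - 417)² = ((⅔)/4 - 417)² = ((¼)*(⅔) - 417)² = (⅙ - 417)² = (-2501/6)² = 6255001/36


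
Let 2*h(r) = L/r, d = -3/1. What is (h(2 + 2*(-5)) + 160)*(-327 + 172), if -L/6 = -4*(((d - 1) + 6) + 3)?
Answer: -47275/2 ≈ -23638.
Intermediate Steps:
d = -3 (d = -3*1 = -3)
L = 120 (L = -(-24)*(((-3 - 1) + 6) + 3) = -(-24)*((-4 + 6) + 3) = -(-24)*(2 + 3) = -(-24)*5 = -6*(-20) = 120)
h(r) = 60/r (h(r) = (120/r)/2 = 60/r)
(h(2 + 2*(-5)) + 160)*(-327 + 172) = (60/(2 + 2*(-5)) + 160)*(-327 + 172) = (60/(2 - 10) + 160)*(-155) = (60/(-8) + 160)*(-155) = (60*(-1/8) + 160)*(-155) = (-15/2 + 160)*(-155) = (305/2)*(-155) = -47275/2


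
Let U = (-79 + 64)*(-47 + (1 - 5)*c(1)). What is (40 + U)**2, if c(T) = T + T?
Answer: 748225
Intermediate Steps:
c(T) = 2*T
U = 825 (U = (-79 + 64)*(-47 + (1 - 5)*(2*1)) = -15*(-47 - 4*2) = -15*(-47 - 8) = -15*(-55) = 825)
(40 + U)**2 = (40 + 825)**2 = 865**2 = 748225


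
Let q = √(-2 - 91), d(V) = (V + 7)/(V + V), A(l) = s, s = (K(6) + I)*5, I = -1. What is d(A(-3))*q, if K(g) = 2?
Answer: 6*I*√93/5 ≈ 11.572*I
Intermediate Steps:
s = 5 (s = (2 - 1)*5 = 1*5 = 5)
A(l) = 5
d(V) = (7 + V)/(2*V) (d(V) = (7 + V)/((2*V)) = (7 + V)*(1/(2*V)) = (7 + V)/(2*V))
q = I*√93 (q = √(-93) = I*√93 ≈ 9.6436*I)
d(A(-3))*q = ((½)*(7 + 5)/5)*(I*√93) = ((½)*(⅕)*12)*(I*√93) = 6*(I*√93)/5 = 6*I*√93/5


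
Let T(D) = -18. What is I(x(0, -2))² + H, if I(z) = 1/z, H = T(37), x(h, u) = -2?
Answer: -71/4 ≈ -17.750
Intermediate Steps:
H = -18
I(z) = 1/z
I(x(0, -2))² + H = (1/(-2))² - 18 = (-½)² - 18 = ¼ - 18 = -71/4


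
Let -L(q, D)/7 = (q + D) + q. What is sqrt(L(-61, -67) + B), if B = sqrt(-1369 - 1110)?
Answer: sqrt(1323 + I*sqrt(2479)) ≈ 36.38 + 0.6843*I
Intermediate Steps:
L(q, D) = -14*q - 7*D (L(q, D) = -7*((q + D) + q) = -7*((D + q) + q) = -7*(D + 2*q) = -14*q - 7*D)
B = I*sqrt(2479) (B = sqrt(-2479) = I*sqrt(2479) ≈ 49.79*I)
sqrt(L(-61, -67) + B) = sqrt((-14*(-61) - 7*(-67)) + I*sqrt(2479)) = sqrt((854 + 469) + I*sqrt(2479)) = sqrt(1323 + I*sqrt(2479))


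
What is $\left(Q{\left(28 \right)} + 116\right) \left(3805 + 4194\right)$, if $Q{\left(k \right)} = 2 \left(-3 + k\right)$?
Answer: $1327834$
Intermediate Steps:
$Q{\left(k \right)} = -6 + 2 k$
$\left(Q{\left(28 \right)} + 116\right) \left(3805 + 4194\right) = \left(\left(-6 + 2 \cdot 28\right) + 116\right) \left(3805 + 4194\right) = \left(\left(-6 + 56\right) + 116\right) 7999 = \left(50 + 116\right) 7999 = 166 \cdot 7999 = 1327834$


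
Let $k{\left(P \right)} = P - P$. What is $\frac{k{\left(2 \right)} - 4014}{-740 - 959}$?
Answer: $\frac{4014}{1699} \approx 2.3626$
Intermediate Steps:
$k{\left(P \right)} = 0$
$\frac{k{\left(2 \right)} - 4014}{-740 - 959} = \frac{0 - 4014}{-740 - 959} = - \frac{4014}{-1699} = \left(-4014\right) \left(- \frac{1}{1699}\right) = \frac{4014}{1699}$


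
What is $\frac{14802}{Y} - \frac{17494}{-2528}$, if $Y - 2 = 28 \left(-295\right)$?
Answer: $\frac{26761499}{5219056} \approx 5.1277$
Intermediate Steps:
$Y = -8258$ ($Y = 2 + 28 \left(-295\right) = 2 - 8260 = -8258$)
$\frac{14802}{Y} - \frac{17494}{-2528} = \frac{14802}{-8258} - \frac{17494}{-2528} = 14802 \left(- \frac{1}{8258}\right) - - \frac{8747}{1264} = - \frac{7401}{4129} + \frac{8747}{1264} = \frac{26761499}{5219056}$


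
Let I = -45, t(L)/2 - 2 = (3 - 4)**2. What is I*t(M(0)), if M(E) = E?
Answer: -270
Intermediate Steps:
t(L) = 6 (t(L) = 4 + 2*(3 - 4)**2 = 4 + 2*(-1)**2 = 4 + 2*1 = 4 + 2 = 6)
I*t(M(0)) = -45*6 = -270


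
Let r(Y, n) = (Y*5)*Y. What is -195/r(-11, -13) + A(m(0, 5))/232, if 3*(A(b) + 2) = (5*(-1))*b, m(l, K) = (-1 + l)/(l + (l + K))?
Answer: -27749/84216 ≈ -0.32950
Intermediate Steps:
r(Y, n) = 5*Y² (r(Y, n) = (5*Y)*Y = 5*Y²)
m(l, K) = (-1 + l)/(K + 2*l) (m(l, K) = (-1 + l)/(l + (K + l)) = (-1 + l)/(K + 2*l))
A(b) = -2 - 5*b/3 (A(b) = -2 + ((5*(-1))*b)/3 = -2 + (-5*b)/3 = -2 - 5*b/3)
-195/r(-11, -13) + A(m(0, 5))/232 = -195/(5*(-11)²) + (-2 - 5*(-1 + 0)/(3*(5 + 2*0)))/232 = -195/(5*121) + (-2 - 5*(-1)/(3*(5 + 0)))*(1/232) = -195/605 + (-2 - 5*(-1)/(3*5))*(1/232) = -195*1/605 + (-2 - (-1)/3)*(1/232) = -39/121 + (-2 - 5/3*(-⅕))*(1/232) = -39/121 + (-2 + ⅓)*(1/232) = -39/121 - 5/3*1/232 = -39/121 - 5/696 = -27749/84216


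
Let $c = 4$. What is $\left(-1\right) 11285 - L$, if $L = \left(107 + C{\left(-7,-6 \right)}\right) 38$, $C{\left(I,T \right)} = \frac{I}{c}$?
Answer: $- \frac{30569}{2} \approx -15285.0$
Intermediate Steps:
$C{\left(I,T \right)} = \frac{I}{4}$
$L = \frac{7999}{2}$ ($L = \left(107 + \frac{1}{4} \left(-7\right)\right) 38 = \left(107 - \frac{7}{4}\right) 38 = \frac{421}{4} \cdot 38 = \frac{7999}{2} \approx 3999.5$)
$\left(-1\right) 11285 - L = \left(-1\right) 11285 - \frac{7999}{2} = -11285 - \frac{7999}{2} = - \frac{30569}{2}$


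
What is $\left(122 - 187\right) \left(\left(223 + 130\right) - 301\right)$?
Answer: $-3380$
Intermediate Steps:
$\left(122 - 187\right) \left(\left(223 + 130\right) - 301\right) = - 65 \left(353 - 301\right) = \left(-65\right) 52 = -3380$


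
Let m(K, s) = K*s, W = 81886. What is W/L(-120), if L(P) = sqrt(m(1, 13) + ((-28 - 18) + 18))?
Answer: -81886*I*sqrt(15)/15 ≈ -21143.0*I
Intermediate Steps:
L(P) = I*sqrt(15) (L(P) = sqrt(1*13 + ((-28 - 18) + 18)) = sqrt(13 + (-46 + 18)) = sqrt(13 - 28) = sqrt(-15) = I*sqrt(15))
W/L(-120) = 81886/((I*sqrt(15))) = 81886*(-I*sqrt(15)/15) = -81886*I*sqrt(15)/15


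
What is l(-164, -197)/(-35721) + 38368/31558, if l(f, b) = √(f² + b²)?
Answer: 19184/15779 - √65705/35721 ≈ 1.2086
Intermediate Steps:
l(f, b) = √(b² + f²)
l(-164, -197)/(-35721) + 38368/31558 = √((-197)² + (-164)²)/(-35721) + 38368/31558 = √(38809 + 26896)*(-1/35721) + 38368*(1/31558) = √65705*(-1/35721) + 19184/15779 = -√65705/35721 + 19184/15779 = 19184/15779 - √65705/35721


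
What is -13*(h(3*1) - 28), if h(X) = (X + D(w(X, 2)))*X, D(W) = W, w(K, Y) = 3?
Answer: 130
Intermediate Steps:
h(X) = X*(3 + X) (h(X) = (X + 3)*X = (3 + X)*X = X*(3 + X))
-13*(h(3*1) - 28) = -13*((3*1)*(3 + 3*1) - 28) = -13*(3*(3 + 3) - 28) = -13*(3*6 - 28) = -13*(18 - 28) = -13*(-10) = 130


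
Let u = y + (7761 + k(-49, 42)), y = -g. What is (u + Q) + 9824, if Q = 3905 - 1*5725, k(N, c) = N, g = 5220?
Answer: 10496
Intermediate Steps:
y = -5220 (y = -1*5220 = -5220)
Q = -1820 (Q = 3905 - 5725 = -1820)
u = 2492 (u = -5220 + (7761 - 49) = -5220 + 7712 = 2492)
(u + Q) + 9824 = (2492 - 1820) + 9824 = 672 + 9824 = 10496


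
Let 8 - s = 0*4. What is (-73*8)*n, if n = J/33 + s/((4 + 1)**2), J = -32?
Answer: 313024/825 ≈ 379.42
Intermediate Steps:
s = 8 (s = 8 - 0*4 = 8 - 1*0 = 8 + 0 = 8)
n = -536/825 (n = -32/33 + 8/((4 + 1)**2) = -32*1/33 + 8/(5**2) = -32/33 + 8/25 = -536/825 ≈ -0.64970)
(-73*8)*n = -73*8*(-536/825) = -584*(-536/825) = 313024/825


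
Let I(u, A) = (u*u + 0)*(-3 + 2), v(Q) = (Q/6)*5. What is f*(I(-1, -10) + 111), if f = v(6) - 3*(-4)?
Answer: 1870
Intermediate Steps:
v(Q) = 5*Q/6 (v(Q) = (Q*(1/6))*5 = (Q/6)*5 = 5*Q/6)
f = 17 (f = (5/6)*6 - 3*(-4) = 5 + 12 = 17)
I(u, A) = -u**2 (I(u, A) = (u**2 + 0)*(-1) = u**2*(-1) = -u**2)
f*(I(-1, -10) + 111) = 17*(-1*(-1)**2 + 111) = 17*(-1*1 + 111) = 17*(-1 + 111) = 17*110 = 1870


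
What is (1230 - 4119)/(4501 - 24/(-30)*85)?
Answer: -963/1523 ≈ -0.63230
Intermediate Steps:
(1230 - 4119)/(4501 - 24/(-30)*85) = -2889/(4501 - 24*(-1/30)*85) = -2889/(4501 + (4/5)*85) = -2889/(4501 + 68) = -2889/4569 = -2889*1/4569 = -963/1523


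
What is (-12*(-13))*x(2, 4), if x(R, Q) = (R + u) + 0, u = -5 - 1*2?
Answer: -780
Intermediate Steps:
u = -7 (u = -5 - 2 = -7)
x(R, Q) = -7 + R (x(R, Q) = (R - 7) + 0 = (-7 + R) + 0 = -7 + R)
(-12*(-13))*x(2, 4) = (-12*(-13))*(-7 + 2) = 156*(-5) = -780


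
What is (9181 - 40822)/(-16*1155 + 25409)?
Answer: -31641/6929 ≈ -4.5665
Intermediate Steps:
(9181 - 40822)/(-16*1155 + 25409) = -31641/(-18480 + 25409) = -31641/6929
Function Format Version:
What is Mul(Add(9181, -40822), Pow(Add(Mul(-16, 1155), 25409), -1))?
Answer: Rational(-31641, 6929) ≈ -4.5665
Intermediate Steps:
Mul(Add(9181, -40822), Pow(Add(Mul(-16, 1155), 25409), -1)) = Mul(-31641, Pow(Add(-18480, 25409), -1)) = Mul(-31641, Pow(6929, -1)) = Mul(-31641, Rational(1, 6929)) = Rational(-31641, 6929)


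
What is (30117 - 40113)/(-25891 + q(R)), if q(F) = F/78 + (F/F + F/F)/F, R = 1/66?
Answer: 51459408/132607331 ≈ 0.38806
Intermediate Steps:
R = 1/66 ≈ 0.015152
q(F) = 2/F + F/78 (q(F) = F*(1/78) + (1 + 1)/F = F/78 + 2/F = 2/F + F/78)
(30117 - 40113)/(-25891 + q(R)) = (30117 - 40113)/(-25891 + (2/(1/66) + (1/78)*(1/66))) = -9996/(-25891 + (2*66 + 1/5148)) = -9996/(-25891 + (132 + 1/5148)) = -9996/(-25891 + 679537/5148) = -9996/(-132607331/5148) = -9996*(-5148/132607331) = 51459408/132607331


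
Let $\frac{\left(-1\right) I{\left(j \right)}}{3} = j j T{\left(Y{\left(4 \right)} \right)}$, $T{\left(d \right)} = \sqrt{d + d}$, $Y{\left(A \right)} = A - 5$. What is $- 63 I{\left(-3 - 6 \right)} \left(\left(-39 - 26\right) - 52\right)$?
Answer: $- 1791153 i \sqrt{2} \approx - 2.5331 \cdot 10^{6} i$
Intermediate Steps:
$Y{\left(A \right)} = -5 + A$ ($Y{\left(A \right)} = A - 5 = -5 + A$)
$T{\left(d \right)} = \sqrt{2} \sqrt{d}$ ($T{\left(d \right)} = \sqrt{2 d} = \sqrt{2} \sqrt{d}$)
$I{\left(j \right)} = - 3 i \sqrt{2} j^{2}$ ($I{\left(j \right)} = - 3 j j \sqrt{2} \sqrt{-5 + 4} = - 3 j^{2} \sqrt{2} \sqrt{-1} = - 3 j^{2} \sqrt{2} i = - 3 j^{2} i \sqrt{2} = - 3 i \sqrt{2} j^{2}$)
$- 63 I{\left(-3 - 6 \right)} \left(\left(-39 - 26\right) - 52\right) = - 63 \left(- 3 i \sqrt{2} \left(-3 - 6\right)^{2}\right) \left(\left(-39 - 26\right) - 52\right) = - 63 \left(- 3 i \sqrt{2} \left(-9\right)^{2}\right) \left(-65 - 52\right) = - 63 \left(\left(-3\right) i \sqrt{2} \cdot 81\right) \left(-117\right) = - 63 \left(- 243 i \sqrt{2}\right) \left(-117\right) = 15309 i \sqrt{2} \left(-117\right) = - 1791153 i \sqrt{2}$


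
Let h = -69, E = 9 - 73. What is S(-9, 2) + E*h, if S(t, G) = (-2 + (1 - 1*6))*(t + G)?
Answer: 4465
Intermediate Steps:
E = -64
S(t, G) = -7*G - 7*t (S(t, G) = (-2 + (1 - 6))*(G + t) = (-2 - 5)*(G + t) = -7*(G + t) = -7*G - 7*t)
S(-9, 2) + E*h = (-7*2 - 7*(-9)) - 64*(-69) = (-14 + 63) + 4416 = 49 + 4416 = 4465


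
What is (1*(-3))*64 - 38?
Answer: -230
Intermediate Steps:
(1*(-3))*64 - 38 = -3*64 - 38 = -192 - 38 = -230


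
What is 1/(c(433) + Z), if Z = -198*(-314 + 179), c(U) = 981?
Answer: 1/27711 ≈ 3.6087e-5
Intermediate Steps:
Z = 26730 (Z = -198*(-135) = 26730)
1/(c(433) + Z) = 1/(981 + 26730) = 1/27711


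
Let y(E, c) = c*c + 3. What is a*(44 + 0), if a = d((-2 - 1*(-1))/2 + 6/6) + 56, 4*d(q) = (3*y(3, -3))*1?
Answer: 2860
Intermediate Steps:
y(E, c) = 3 + c**2 (y(E, c) = c**2 + 3 = 3 + c**2)
d(q) = 9 (d(q) = ((3*(3 + (-3)**2))*1)/4 = ((3*(3 + 9))*1)/4 = ((3*12)*1)/4 = (36*1)/4 = (1/4)*36 = 9)
a = 65 (a = 9 + 56 = 65)
a*(44 + 0) = 65*(44 + 0) = 65*44 = 2860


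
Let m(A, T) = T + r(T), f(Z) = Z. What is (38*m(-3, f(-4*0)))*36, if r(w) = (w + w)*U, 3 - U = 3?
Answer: 0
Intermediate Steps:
U = 0 (U = 3 - 1*3 = 3 - 3 = 0)
r(w) = 0 (r(w) = (w + w)*0 = (2*w)*0 = 0)
m(A, T) = T (m(A, T) = T + 0 = T)
(38*m(-3, f(-4*0)))*36 = (38*(-4*0))*36 = (38*0)*36 = 0*36 = 0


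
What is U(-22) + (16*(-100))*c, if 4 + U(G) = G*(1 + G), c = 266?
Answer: -425142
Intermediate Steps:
U(G) = -4 + G*(1 + G)
U(-22) + (16*(-100))*c = (-4 - 22 + (-22)²) + (16*(-100))*266 = (-4 - 22 + 484) - 1600*266 = 458 - 425600 = -425142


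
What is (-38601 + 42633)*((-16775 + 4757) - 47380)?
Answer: -239492736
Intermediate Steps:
(-38601 + 42633)*((-16775 + 4757) - 47380) = 4032*(-12018 - 47380) = 4032*(-59398) = -239492736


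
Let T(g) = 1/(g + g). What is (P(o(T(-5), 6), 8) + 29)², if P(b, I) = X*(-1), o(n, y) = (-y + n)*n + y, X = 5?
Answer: 576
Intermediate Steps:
T(g) = 1/(2*g)
o(n, y) = y + n*(n - y) (o(n, y) = (n - y)*n + y = n*(n - y) + y = y + n*(n - y))
P(b, I) = -5 (P(b, I) = 5*(-1) = -5)
(P(o(T(-5), 6), 8) + 29)² = (-5 + 29)² = 24² = 576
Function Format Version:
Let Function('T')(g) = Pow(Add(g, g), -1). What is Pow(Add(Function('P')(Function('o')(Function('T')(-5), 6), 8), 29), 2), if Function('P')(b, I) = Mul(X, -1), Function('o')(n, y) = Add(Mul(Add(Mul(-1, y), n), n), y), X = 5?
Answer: 576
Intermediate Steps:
Function('T')(g) = Mul(Rational(1, 2), Pow(g, -1)) (Function('T')(g) = Pow(Mul(2, g), -1) = Mul(Rational(1, 2), Pow(g, -1)))
Function('o')(n, y) = Add(y, Mul(n, Add(n, Mul(-1, y)))) (Function('o')(n, y) = Add(Mul(Add(n, Mul(-1, y)), n), y) = Add(Mul(n, Add(n, Mul(-1, y))), y) = Add(y, Mul(n, Add(n, Mul(-1, y)))))
Function('P')(b, I) = -5 (Function('P')(b, I) = Mul(5, -1) = -5)
Pow(Add(Function('P')(Function('o')(Function('T')(-5), 6), 8), 29), 2) = Pow(Add(-5, 29), 2) = Pow(24, 2) = 576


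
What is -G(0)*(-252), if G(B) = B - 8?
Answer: -2016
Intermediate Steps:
G(B) = -8 + B
-G(0)*(-252) = -(-8 + 0)*(-252) = -(-8)*(-252) = -1*2016 = -2016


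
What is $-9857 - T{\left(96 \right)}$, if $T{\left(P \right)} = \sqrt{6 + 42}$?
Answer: $-9857 - 4 \sqrt{3} \approx -9863.9$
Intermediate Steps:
$T{\left(P \right)} = 4 \sqrt{3}$ ($T{\left(P \right)} = \sqrt{48} = 4 \sqrt{3}$)
$-9857 - T{\left(96 \right)} = -9857 - 4 \sqrt{3}$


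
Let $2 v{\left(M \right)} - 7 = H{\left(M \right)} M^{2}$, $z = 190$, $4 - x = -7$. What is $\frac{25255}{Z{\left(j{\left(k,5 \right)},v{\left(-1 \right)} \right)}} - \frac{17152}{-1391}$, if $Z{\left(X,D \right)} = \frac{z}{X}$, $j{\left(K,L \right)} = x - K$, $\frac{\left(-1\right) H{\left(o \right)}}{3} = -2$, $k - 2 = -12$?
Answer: $\frac{148196537}{52858} \approx 2803.7$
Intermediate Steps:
$x = 11$ ($x = 4 - -7 = 4 + 7 = 11$)
$k = -10$ ($k = 2 - 12 = -10$)
$H{\left(o \right)} = 6$ ($H{\left(o \right)} = \left(-3\right) \left(-2\right) = 6$)
$j{\left(K,L \right)} = 11 - K$
$v{\left(M \right)} = \frac{7}{2} + 3 M^{2}$ ($v{\left(M \right)} = \frac{7}{2} + \frac{6 M^{2}}{2} = \frac{7}{2} + 3 M^{2}$)
$Z{\left(X,D \right)} = \frac{190}{X}$
$\frac{25255}{Z{\left(j{\left(k,5 \right)},v{\left(-1 \right)} \right)}} - \frac{17152}{-1391} = \frac{25255}{190 \frac{1}{11 - -10}} - \frac{17152}{-1391} = \frac{25255}{190 \frac{1}{11 + 10}} - - \frac{17152}{1391} = \frac{25255}{190 \cdot \frac{1}{21}} + \frac{17152}{1391} = \frac{25255}{\frac{190}{21}} + \frac{17152}{1391} = 25255 \cdot \frac{21}{190} + \frac{17152}{1391} = \frac{106071}{38} + \frac{17152}{1391} = \frac{148196537}{52858}$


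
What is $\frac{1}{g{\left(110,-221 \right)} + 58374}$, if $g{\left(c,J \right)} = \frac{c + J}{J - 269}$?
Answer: $\frac{490}{28603371} \approx 1.7131 \cdot 10^{-5}$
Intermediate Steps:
$g{\left(c,J \right)} = \frac{J + c}{-269 + J}$
$\frac{1}{g{\left(110,-221 \right)} + 58374} = \frac{1}{\frac{-221 + 110}{-269 - 221} + 58374} = \frac{1}{\frac{1}{-490} \left(-111\right) + 58374} = \frac{1}{\left(- \frac{1}{490}\right) \left(-111\right) + 58374} = \frac{1}{\frac{111}{490} + 58374} = \frac{1}{\frac{28603371}{490}} = \frac{490}{28603371}$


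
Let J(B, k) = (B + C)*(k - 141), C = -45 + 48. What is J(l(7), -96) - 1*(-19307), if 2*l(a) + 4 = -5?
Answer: 39325/2 ≈ 19663.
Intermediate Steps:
l(a) = -9/2 (l(a) = -2 + (1/2)*(-5) = -2 - 5/2 = -9/2)
C = 3
J(B, k) = (-141 + k)*(3 + B) (J(B, k) = (B + 3)*(k - 141) = (3 + B)*(-141 + k) = (-141 + k)*(3 + B))
J(l(7), -96) - 1*(-19307) = (-423 - 141*(-9/2) + 3*(-96) - 9/2*(-96)) - 1*(-19307) = (-423 + 1269/2 - 288 + 432) + 19307 = 711/2 + 19307 = 39325/2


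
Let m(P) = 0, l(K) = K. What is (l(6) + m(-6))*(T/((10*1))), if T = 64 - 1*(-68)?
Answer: 396/5 ≈ 79.200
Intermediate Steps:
T = 132 (T = 64 + 68 = 132)
(l(6) + m(-6))*(T/((10*1))) = (6 + 0)*(132/((10*1))) = 6*(132/10) = 6*(132*(1/10)) = 6*(66/5) = 396/5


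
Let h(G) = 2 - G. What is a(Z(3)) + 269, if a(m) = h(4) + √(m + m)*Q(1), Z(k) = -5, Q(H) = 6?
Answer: 267 + 6*I*√10 ≈ 267.0 + 18.974*I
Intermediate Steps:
a(m) = -2 + 6*√2*√m (a(m) = (2 - 1*4) + √(m + m)*6 = (2 - 4) + √(2*m)*6 = -2 + (√2*√m)*6 = -2 + 6*√2*√m)
a(Z(3)) + 269 = (-2 + 6*√2*√(-5)) + 269 = (-2 + 6*√2*(I*√5)) + 269 = (-2 + 6*I*√10) + 269 = 267 + 6*I*√10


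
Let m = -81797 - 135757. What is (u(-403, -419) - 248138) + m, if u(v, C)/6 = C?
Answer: -468206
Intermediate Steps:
u(v, C) = 6*C
m = -217554
(u(-403, -419) - 248138) + m = (6*(-419) - 248138) - 217554 = (-2514 - 248138) - 217554 = -250652 - 217554 = -468206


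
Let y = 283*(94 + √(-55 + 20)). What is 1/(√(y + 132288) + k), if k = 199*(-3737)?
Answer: -1/(743663 - √(158890 + 283*I*√35)) ≈ -1.3454e-6 - 3.8015e-12*I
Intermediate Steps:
k = -743663
y = 26602 + 283*I*√35 (y = 283*(94 + √(-35)) = 283*(94 + I*√35) = 26602 + 283*I*√35 ≈ 26602.0 + 1674.3*I)
1/(√(y + 132288) + k) = 1/(√((26602 + 283*I*√35) + 132288) - 743663) = 1/(√(158890 + 283*I*√35) - 743663) = 1/(-743663 + √(158890 + 283*I*√35))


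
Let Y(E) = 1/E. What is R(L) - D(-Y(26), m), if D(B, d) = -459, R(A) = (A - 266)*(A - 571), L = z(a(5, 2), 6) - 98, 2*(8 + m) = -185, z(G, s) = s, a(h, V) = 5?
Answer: 237813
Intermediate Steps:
m = -201/2 (m = -8 + (½)*(-185) = -8 - 185/2 = -201/2 ≈ -100.50)
L = -92 (L = 6 - 98 = -92)
R(A) = (-571 + A)*(-266 + A) (R(A) = (-266 + A)*(-571 + A) = (-571 + A)*(-266 + A))
R(L) - D(-Y(26), m) = (151886 + (-92)² - 837*(-92)) - 1*(-459) = (151886 + 8464 + 77004) + 459 = 237354 + 459 = 237813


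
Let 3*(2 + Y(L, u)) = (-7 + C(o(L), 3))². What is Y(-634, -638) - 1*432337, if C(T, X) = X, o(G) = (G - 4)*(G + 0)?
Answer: -1297001/3 ≈ -4.3233e+5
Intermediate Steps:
o(G) = G*(-4 + G) (o(G) = (-4 + G)*G = G*(-4 + G))
Y(L, u) = 10/3 (Y(L, u) = -2 + (-7 + 3)²/3 = -2 + (⅓)*(-4)² = -2 + (⅓)*16 = -2 + 16/3 = 10/3)
Y(-634, -638) - 1*432337 = 10/3 - 1*432337 = 10/3 - 432337 = -1297001/3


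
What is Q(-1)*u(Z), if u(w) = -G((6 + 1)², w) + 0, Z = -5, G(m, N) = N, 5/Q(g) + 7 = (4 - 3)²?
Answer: -25/6 ≈ -4.1667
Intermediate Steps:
Q(g) = -⅚ (Q(g) = 5/(-7 + (4 - 3)²) = 5/(-7 + 1²) = 5/(-7 + 1) = 5/(-6) = 5*(-⅙) = -⅚)
u(w) = -w (u(w) = -w + 0 = -w)
Q(-1)*u(Z) = -(-5)*(-5)/6 = -⅚*5 = -25/6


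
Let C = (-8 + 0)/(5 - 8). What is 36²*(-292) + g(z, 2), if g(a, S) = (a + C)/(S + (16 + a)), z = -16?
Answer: -1135316/3 ≈ -3.7844e+5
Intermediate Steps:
C = 8/3 (C = -8/(-3) = -8*(-⅓) = 8/3 ≈ 2.6667)
g(a, S) = (8/3 + a)/(16 + S + a) (g(a, S) = (a + 8/3)/(S + (16 + a)) = (8/3 + a)/(16 + S + a))
36²*(-292) + g(z, 2) = 36²*(-292) + (8/3 - 16)/(16 + 2 - 16) = 1296*(-292) - 40/3/2 = -378432 + (½)*(-40/3) = -378432 - 20/3 = -1135316/3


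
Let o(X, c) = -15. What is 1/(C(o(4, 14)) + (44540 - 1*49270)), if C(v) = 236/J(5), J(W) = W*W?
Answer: -25/118014 ≈ -0.00021184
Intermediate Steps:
J(W) = W²
C(v) = 236/25 (C(v) = 236/(5²) = 236/25)
1/(C(o(4, 14)) + (44540 - 1*49270)) = 1/(236/25 + (44540 - 1*49270)) = 1/(236/25 + (44540 - 49270)) = 1/(236/25 - 4730) = 1/(-118014/25) = -25/118014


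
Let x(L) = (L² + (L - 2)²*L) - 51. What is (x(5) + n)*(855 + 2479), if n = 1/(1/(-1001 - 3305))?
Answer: -14292858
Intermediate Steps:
x(L) = -51 + L² + L*(-2 + L)² (x(L) = (L² + (-2 + L)²*L) - 51 = (L² + L*(-2 + L)²) - 51 = -51 + L² + L*(-2 + L)²)
n = -4306 (n = 1/(1/(-4306)) = 1/(-1/4306) = -4306)
(x(5) + n)*(855 + 2479) = ((-51 + 5² + 5*(-2 + 5)²) - 4306)*(855 + 2479) = ((-51 + 25 + 5*3²) - 4306)*3334 = ((-51 + 25 + 5*9) - 4306)*3334 = ((-51 + 25 + 45) - 4306)*3334 = (19 - 4306)*3334 = -4287*3334 = -14292858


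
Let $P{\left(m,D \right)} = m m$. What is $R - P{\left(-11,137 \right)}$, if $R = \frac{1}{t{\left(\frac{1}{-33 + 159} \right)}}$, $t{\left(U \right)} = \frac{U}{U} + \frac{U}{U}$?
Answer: $- \frac{241}{2} \approx -120.5$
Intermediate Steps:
$P{\left(m,D \right)} = m^{2}$
$t{\left(U \right)} = 2$ ($t{\left(U \right)} = 1 + 1 = 2$)
$R = \frac{1}{2} \approx 0.5$
$R - P{\left(-11,137 \right)} = \frac{1}{2} - \left(-11\right)^{2} = \frac{1}{2} - 121 = - \frac{241}{2}$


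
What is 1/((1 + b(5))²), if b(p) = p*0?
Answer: 1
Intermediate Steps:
b(p) = 0
1/((1 + b(5))²) = 1/((1 + 0)²) = 1/(1²) = 1/1 = 1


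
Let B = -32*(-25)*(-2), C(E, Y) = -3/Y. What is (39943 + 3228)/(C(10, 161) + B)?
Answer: -6950531/257603 ≈ -26.982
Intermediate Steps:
B = -1600 (B = 800*(-2) = -1600)
(39943 + 3228)/(C(10, 161) + B) = (39943 + 3228)/(-3/161 - 1600) = 43171/(-3*1/161 - 1600) = 43171/(-3/161 - 1600) = 43171/(-257603/161) = 43171*(-161/257603) = -6950531/257603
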